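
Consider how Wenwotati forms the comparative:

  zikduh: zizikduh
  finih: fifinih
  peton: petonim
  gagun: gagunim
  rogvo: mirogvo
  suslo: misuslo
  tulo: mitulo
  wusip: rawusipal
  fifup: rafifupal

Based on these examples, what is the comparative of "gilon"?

"gilon" ends in -n. The stems ending in -n (peton → petonim, gagun → gagunim) add -im.
The other patterns: stems ending in -h repeat the first consonant+vowel as a prefix; stems ending in -o add the prefix mi-; stems ending in -p add ra- … -al around the stem.
So gilon → gilonim.

gilonim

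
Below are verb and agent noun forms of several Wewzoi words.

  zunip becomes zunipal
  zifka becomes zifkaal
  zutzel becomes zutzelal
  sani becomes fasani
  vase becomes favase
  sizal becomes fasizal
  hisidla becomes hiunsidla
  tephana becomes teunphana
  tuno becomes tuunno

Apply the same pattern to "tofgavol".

tounfgavol

zutzel and sizal both end in -l yet inflect differently (zutzelal, fasizal), so the final letter is not what conditions the rule; the first letter is.
"tofgavol" begins with t-. The stems beginning with t- (tephana → teunphana, tuno → tuunno) insert -un- after the first vowel.
The other patterns: stems beginning with z- add -al; stems beginning with s- or v- add the prefix fa-.
So tofgavol → tounfgavol.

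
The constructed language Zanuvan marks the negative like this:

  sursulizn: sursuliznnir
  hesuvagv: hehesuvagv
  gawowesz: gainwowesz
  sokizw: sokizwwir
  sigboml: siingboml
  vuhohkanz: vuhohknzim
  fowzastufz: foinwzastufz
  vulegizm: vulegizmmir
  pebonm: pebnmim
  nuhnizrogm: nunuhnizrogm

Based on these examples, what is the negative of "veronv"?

vernvim

pebonm and vulegizm both end in -m yet inflect differently (pebnmim, vulegizmmir), so the final letter is not what conditions the rule; the second-to-last letter is.
"veronv" has second-to-last letter 'n'. The stems whose second-to-last letter is 'n' (vuhohkanz → vuhohknzim, pebonm → pebnmim) delete the last vowel and add -im.
So veronv → vernvim.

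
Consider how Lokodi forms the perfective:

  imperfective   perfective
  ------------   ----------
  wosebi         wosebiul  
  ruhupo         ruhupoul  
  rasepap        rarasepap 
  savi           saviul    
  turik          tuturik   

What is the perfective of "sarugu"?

"sarugu" ends in a vowel. The stems ending in a vowel (savi → saviul, ruhupo → ruhupoul, wosebi → wosebiul) add -ul.
So sarugu → saruguul.

saruguul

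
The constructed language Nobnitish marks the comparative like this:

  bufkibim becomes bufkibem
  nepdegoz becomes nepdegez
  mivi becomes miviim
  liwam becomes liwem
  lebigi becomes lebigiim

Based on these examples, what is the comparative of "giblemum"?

giblemem

lebigi and bufkibim both have last vowel 'i' yet inflect differently (lebigiim, bufkibem), so the last vowel is not what conditions the rule; whether the stem ends in a vowel or a consonant is.
"giblemum" ends in a consonant. The stems ending in a consonant (liwam → liwem, bufkibim → bufkibem, nepdegoz → nepdegez) change the last vowel to 'e'.
The other pattern: stems ending in a vowel add -im.
So giblemum → giblemem.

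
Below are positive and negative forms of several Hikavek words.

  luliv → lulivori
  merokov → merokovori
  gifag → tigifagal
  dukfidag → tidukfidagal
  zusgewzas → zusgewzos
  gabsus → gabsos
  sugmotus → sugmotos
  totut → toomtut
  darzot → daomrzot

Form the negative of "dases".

dasos

gifag and zusgewzas both have last vowel 'a' yet inflect differently (tigifagal, zusgewzos), so the last vowel is not what conditions the rule; the final letter is.
"dases" ends in -s. The stems ending in -s (zusgewzas → zusgewzos, gabsus → gabsos, sugmotus → sugmotos) change the last vowel to 'o'.
The other patterns: stems ending in -v add -ori; stems ending in -g add ti- … -al around the stem; stems ending in -t insert -om- after the first vowel.
So dases → dasos.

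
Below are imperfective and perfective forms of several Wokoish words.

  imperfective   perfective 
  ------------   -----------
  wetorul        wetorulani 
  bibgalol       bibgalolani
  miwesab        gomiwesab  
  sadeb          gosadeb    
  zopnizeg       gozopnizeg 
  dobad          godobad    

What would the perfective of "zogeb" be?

"zogeb" ends in -b. The stems ending in -b (miwesab → gomiwesab, sadeb → gosadeb) add the prefix go-.
The other pattern: stems ending in -l add -ani.
So zogeb → gozogeb.

gozogeb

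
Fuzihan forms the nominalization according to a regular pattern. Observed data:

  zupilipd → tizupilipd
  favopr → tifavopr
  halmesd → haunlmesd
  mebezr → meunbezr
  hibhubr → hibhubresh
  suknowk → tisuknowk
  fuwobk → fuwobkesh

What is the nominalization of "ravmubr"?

favopr and hibhubr both end in -r yet inflect differently (tifavopr, hibhubresh), so the final letter is not what conditions the rule; the second-to-last letter is.
"ravmubr" has second-to-last letter 'b'. The stems whose second-to-last letter is 'b' (hibhubr → hibhubresh, fuwobk → fuwobkesh) add -esh.
So ravmubr → ravmubresh.

ravmubresh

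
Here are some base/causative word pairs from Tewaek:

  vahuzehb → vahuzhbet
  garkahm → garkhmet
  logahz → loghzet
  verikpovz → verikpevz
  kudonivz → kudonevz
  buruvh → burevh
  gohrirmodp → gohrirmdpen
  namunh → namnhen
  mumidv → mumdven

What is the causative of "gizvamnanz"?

"gizvamnanz" has second-to-last letter 'n'. The one such stem in the data (namunh → namnhen) deletes the last vowel and adds -en (as do gohrirmodp, mumidv), so the same rule applies.
The other patterns: stems whose second-to-last letter is 'h' delete the last vowel and add -et; stems whose second-to-last letter is 'v' change the last vowel to 'e'.
So gizvamnanz → gizvamnnzen.

gizvamnnzen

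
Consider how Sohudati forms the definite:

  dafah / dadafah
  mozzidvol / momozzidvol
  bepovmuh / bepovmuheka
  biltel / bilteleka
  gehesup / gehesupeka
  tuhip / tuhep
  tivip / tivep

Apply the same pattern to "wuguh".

dafah and bepovmuh both end in -h yet inflect differently (dadafah, bepovmuheka), so the final letter is not what conditions the rule; the last vowel is.
"wuguh" has last vowel 'u'. The stems whose last vowel is 'u' (bepovmuh → bepovmuheka, gehesup → gehesupeka) add -eka.
The other patterns: stems whose last vowel is 'a' or 'o' repeat the first consonant+vowel as a prefix; stems whose last vowel is 'i' change the last vowel to 'e'.
So wuguh → wuguheka.

wuguheka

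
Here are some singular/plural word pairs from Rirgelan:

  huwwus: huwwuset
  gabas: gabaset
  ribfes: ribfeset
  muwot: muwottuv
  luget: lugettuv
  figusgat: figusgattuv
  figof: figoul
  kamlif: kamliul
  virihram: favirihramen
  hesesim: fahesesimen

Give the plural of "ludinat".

ludinattuv

"ludinat" ends in -t. The stems ending in -t (muwot → muwottuv, luget → lugettuv, figusgat → figusgattuv) double the final consonant and add -uv.
So ludinat → ludinattuv.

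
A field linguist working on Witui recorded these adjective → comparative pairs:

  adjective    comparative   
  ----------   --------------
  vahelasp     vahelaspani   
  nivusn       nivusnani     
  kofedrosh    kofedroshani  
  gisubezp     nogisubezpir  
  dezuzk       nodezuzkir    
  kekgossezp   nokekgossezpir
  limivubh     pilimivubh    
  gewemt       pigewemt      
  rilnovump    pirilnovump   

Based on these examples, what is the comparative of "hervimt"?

pihervimt

vahelasp and gisubezp both end in -p yet inflect differently (vahelaspani, nogisubezpir), so the final letter is not what conditions the rule; the second-to-last letter is.
"hervimt" has second-to-last letter 'm'. The stems whose second-to-last letter is 'm' (gewemt → pigewemt, rilnovump → pirilnovump) add the prefix pi-.
The other patterns: stems whose second-to-last letter is 's' add -ani; stems whose second-to-last letter is 'z' add no- … -ir around the stem.
So hervimt → pihervimt.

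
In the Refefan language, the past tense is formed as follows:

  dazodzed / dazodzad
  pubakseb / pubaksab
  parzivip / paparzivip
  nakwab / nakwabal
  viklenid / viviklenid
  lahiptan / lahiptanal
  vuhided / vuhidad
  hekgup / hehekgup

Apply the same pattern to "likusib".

pubakseb and nakwab both end in -b yet inflect differently (pubaksab, nakwabal), so the final letter is not what conditions the rule; the last vowel is.
"likusib" has last vowel 'i'. The stems whose last vowel is 'i' (parzivip → paparzivip, viklenid → viviklenid) repeat the first consonant+vowel as a prefix.
So likusib → lilikusib.

lilikusib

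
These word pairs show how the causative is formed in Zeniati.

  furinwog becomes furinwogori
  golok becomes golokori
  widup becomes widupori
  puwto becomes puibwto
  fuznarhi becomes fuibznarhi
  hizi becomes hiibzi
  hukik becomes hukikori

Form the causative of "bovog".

bovogori

"bovog" ends in a consonant. The stems ending in a consonant (widup → widupori, furinwog → furinwogori, hukik → hukikori) add -ori.
So bovog → bovogori.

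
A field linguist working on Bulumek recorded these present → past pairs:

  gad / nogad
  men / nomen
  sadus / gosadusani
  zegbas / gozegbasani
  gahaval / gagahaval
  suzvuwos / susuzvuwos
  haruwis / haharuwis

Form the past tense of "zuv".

nozuv

sadus and suzvuwos both end in -s yet inflect differently (gosadusani, susuzvuwos), so the final letter is not what conditions the rule; the number of vowels is.
"zuv" has 1 vowel. The stems with 1 vowel (gad → nogad, men → nomen) add the prefix no-.
So zuv → nozuv.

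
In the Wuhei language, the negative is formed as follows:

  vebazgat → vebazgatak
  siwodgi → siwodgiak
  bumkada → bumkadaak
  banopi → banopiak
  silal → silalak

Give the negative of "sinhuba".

sinhubaak

Every pair shown (vebazgat → vebazgatak, siwodgi → siwodgiak, bumkada → bumkadaak, …) follows the same rule: add -ak.
So sinhuba → sinhubaak.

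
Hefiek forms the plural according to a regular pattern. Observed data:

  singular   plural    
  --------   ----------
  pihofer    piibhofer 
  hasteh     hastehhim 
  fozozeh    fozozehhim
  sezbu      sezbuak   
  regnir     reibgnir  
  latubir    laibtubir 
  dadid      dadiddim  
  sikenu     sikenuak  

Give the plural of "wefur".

weibfur

pihofer and fozozeh both have last vowel 'e' yet inflect differently (piibhofer, fozozehhim), so the last vowel is not what conditions the rule; the final letter is.
"wefur" ends in -r. The stems ending in -r (regnir → reibgnir, latubir → laibtubir, pihofer → piibhofer) insert -ib- after the first vowel.
The other patterns: stems ending in -u add -ak; stems ending in -d or -h double the final consonant and add -im.
So wefur → weibfur.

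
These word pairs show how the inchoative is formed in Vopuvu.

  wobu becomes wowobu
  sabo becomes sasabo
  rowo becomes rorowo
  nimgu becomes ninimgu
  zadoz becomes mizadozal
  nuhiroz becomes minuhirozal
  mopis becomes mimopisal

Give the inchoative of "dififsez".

sabo and zadoz both have last vowel 'o' yet inflect differently (sasabo, mizadozal), so the last vowel is not what conditions the rule; whether the stem ends in a vowel or a consonant is.
"dififsez" ends in a consonant. The stems ending in a consonant (zadoz → mizadozal, nuhiroz → minuhirozal, mopis → mimopisal) add mi- … -al around the stem.
So dififsez → midififsezal.

midififsezal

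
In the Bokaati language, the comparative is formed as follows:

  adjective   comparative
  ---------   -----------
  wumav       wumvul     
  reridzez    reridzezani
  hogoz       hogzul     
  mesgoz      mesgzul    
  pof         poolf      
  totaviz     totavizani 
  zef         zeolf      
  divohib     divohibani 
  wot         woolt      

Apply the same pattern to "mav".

mesgoz and reridzez both end in -z yet inflect differently (mesgzul, reridzezani), so the final letter is not what conditions the rule; the number of vowels is.
"mav" has 1 vowel. The stems with 1 vowel (zef → zeolf, wot → woolt, pof → poolf) insert -ol- after the first vowel.
The other patterns: stems with 2 vowels delete the last vowel and add -ul; stems with 3 vowels add -ani.
So mav → maolv.

maolv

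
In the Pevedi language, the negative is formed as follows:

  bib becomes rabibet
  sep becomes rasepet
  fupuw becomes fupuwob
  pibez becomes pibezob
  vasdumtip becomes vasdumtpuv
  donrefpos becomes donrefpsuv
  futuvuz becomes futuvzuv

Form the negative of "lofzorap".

sep and vasdumtip both end in -p yet inflect differently (rasepet, vasdumtpuv), so the final letter is not what conditions the rule; the number of vowels is.
"lofzorap" has 3 vowels. The stems with 3 vowels (vasdumtip → vasdumtpuv, donrefpos → donrefpsuv, futuvuz → futuvzuv) delete the last vowel and add -uv.
So lofzorap → lofzorpuv.

lofzorpuv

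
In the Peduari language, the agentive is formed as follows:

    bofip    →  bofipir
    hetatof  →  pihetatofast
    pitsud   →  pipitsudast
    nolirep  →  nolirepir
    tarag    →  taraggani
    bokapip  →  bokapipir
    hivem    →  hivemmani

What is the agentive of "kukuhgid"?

pikukuhgidast

hivem and nolirep both have last vowel 'e' yet inflect differently (hivemmani, nolirepir), so the last vowel is not what conditions the rule; the final letter is.
"kukuhgid" ends in -d. The one such stem in the data (pitsud → pipitsudast) adds pi- … -ast around the stem, so the same rule applies.
So kukuhgid → pikukuhgidast.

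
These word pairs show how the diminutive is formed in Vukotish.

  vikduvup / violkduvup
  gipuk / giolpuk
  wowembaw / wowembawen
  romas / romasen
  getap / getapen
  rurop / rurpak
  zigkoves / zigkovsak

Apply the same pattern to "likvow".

vikduvup and getap both end in -p yet inflect differently (violkduvup, getapen), so the final letter is not what conditions the rule; the last vowel is.
"likvow" has last vowel 'o'. The one such stem in the data (rurop → rurpak) deletes the last vowel and adds -ak (as does zigkoves), so the same rule applies.
So likvow → likvwak.

likvwak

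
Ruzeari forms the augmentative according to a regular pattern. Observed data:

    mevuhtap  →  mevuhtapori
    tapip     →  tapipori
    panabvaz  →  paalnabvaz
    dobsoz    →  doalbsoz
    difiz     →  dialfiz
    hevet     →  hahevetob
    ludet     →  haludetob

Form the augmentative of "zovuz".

mevuhtap and panabvaz both have last vowel 'a' yet inflect differently (mevuhtapori, paalnabvaz), so the last vowel is not what conditions the rule; the final letter is.
"zovuz" ends in -z. The stems ending in -z (panabvaz → paalnabvaz, dobsoz → doalbsoz, difiz → dialfiz) insert -al- after the first vowel.
The other patterns: stems ending in -p add -ori; stems ending in -t add ha- … -ob around the stem.
So zovuz → zoalvuz.

zoalvuz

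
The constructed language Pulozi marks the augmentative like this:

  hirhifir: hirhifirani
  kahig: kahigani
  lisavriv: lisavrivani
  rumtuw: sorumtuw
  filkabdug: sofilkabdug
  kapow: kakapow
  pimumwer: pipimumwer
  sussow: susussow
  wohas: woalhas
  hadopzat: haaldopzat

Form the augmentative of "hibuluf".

sohibuluf

"hibuluf" has last vowel 'u'. The stems whose last vowel is 'u' (rumtuw → sorumtuw, filkabdug → sofilkabdug) add the prefix so-.
So hibuluf → sohibuluf.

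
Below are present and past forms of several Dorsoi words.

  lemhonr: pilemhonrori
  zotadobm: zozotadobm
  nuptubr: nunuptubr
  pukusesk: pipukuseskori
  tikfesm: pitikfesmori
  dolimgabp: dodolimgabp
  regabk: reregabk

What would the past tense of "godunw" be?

pigodunwori

"godunw" has second-to-last letter 'n'. The one such stem in the data (lemhonr → pilemhonrori) adds pi- … -ori around the stem, so the same rule applies.
So godunw → pigodunwori.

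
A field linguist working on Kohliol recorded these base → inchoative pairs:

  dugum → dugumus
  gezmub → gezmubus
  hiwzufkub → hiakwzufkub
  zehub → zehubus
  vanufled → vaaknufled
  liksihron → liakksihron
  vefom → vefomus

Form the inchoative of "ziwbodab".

hiwzufkub and zehub both end in -b yet inflect differently (hiakwzufkub, zehubus), so the final letter is not what conditions the rule; the number of vowels is.
"ziwbodab" has 3 vowels. The stems with 3 vowels (hiwzufkub → hiakwzufkub, vanufled → vaaknufled, liksihron → liakksihron) insert -ak- after the first vowel.
So ziwbodab → ziakwbodab.

ziakwbodab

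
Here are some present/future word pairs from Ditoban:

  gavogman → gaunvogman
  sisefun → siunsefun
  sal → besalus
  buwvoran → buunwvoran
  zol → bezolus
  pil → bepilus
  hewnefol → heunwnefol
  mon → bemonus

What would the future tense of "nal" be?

benalus

mon and sisefun both end in -n yet inflect differently (bemonus, siunsefun), so the final letter is not what conditions the rule; the number of vowels is.
"nal" has 1 vowel. The stems with 1 vowel (zol → bezolus, pil → bepilus, mon → bemonus) add be- … -us around the stem.
So nal → benalus.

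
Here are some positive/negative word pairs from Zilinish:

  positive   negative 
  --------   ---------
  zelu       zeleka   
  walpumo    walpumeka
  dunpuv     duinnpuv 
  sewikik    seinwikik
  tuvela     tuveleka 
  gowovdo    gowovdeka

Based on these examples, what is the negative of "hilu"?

dunpuv and zelu both have last vowel 'u' yet inflect differently (duinnpuv, zeleka), so the last vowel is not what conditions the rule; whether the stem ends in a vowel or a consonant is.
"hilu" ends in a vowel. The stems ending in a vowel (walpumo → walpumeka, gowovdo → gowovdeka, tuvela → tuveleka) drop the final letter and add -eka.
So hilu → hileka.

hileka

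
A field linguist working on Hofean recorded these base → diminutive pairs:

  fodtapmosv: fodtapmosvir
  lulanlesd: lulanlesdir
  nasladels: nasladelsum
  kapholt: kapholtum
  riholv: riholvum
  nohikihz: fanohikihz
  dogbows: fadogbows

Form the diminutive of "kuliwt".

fodtapmosv and riholv both end in -v yet inflect differently (fodtapmosvir, riholvum), so the final letter is not what conditions the rule; the second-to-last letter is.
"kuliwt" has second-to-last letter 'w'. The one such stem in the data (dogbows → fadogbows) adds the prefix fa-, so the same rule applies.
The other patterns: stems whose second-to-last letter is 's' add -ir; stems whose second-to-last letter is 'l' add -um.
So kuliwt → fakuliwt.

fakuliwt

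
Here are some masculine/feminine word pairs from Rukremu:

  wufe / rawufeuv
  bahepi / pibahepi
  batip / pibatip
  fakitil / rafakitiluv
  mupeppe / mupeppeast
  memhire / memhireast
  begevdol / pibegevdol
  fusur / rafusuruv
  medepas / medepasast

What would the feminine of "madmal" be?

madmalast

begevdol and fakitil both end in -l yet inflect differently (pibegevdol, rafakitiluv), so the final letter is not what conditions the rule; the first letter is.
"madmal" begins with m-. The stems beginning with m- (memhire → memhireast, medepas → medepasast, mupeppe → mupeppeast) add -ast.
So madmal → madmalast.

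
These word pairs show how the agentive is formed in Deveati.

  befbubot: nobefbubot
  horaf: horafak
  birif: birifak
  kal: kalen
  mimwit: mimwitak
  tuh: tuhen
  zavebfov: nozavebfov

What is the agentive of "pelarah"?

nopelarah

mimwit and befbubot both end in -t yet inflect differently (mimwitak, nobefbubot), so the final letter is not what conditions the rule; the number of vowels is.
"pelarah" has 3 vowels. The stems with 3 vowels (zavebfov → nozavebfov, befbubot → nobefbubot) add the prefix no-.
The other patterns: stems with 1 vowel add -en; stems with 2 vowels add -ak.
So pelarah → nopelarah.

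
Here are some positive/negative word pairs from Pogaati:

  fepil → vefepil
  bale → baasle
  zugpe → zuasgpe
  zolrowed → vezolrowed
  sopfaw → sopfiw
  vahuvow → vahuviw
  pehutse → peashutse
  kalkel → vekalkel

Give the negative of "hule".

"hule" ends in -e. The stems ending in -e (zugpe → zuasgpe, pehutse → peashutse, bale → baasle) insert -as- after the first vowel.
The other patterns: stems ending in -w change the last vowel to 'i'; stems ending in -d or -l add the prefix ve-.
So hule → huasle.

huasle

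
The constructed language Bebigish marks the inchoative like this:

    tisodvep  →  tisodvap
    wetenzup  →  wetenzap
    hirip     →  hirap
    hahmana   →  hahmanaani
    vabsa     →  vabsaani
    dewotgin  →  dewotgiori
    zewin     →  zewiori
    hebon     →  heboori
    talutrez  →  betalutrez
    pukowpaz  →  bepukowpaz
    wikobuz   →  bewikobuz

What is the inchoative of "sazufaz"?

besazufaz

hirip and dewotgin both have last vowel 'i' yet inflect differently (hirap, dewotgiori), so the last vowel is not what conditions the rule; the final letter is.
"sazufaz" ends in -z. The stems ending in -z (talutrez → betalutrez, pukowpaz → bepukowpaz, wikobuz → bewikobuz) add the prefix be-.
The other patterns: stems ending in -p change the last vowel to 'a'; stems ending in -a add -ani; stems ending in -n drop the final letter and add -ori.
So sazufaz → besazufaz.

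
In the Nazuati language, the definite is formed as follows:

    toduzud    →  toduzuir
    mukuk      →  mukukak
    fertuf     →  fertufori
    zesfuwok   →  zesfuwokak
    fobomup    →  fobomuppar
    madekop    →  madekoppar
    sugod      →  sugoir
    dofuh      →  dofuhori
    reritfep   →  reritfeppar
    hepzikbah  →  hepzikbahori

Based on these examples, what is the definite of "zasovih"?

zasovihori

sugod and zesfuwok both have last vowel 'o' yet inflect differently (sugoir, zesfuwokak), so the last vowel is not what conditions the rule; the final letter is.
"zasovih" ends in -h. The stems ending in -h (dofuh → dofuhori, hepzikbah → hepzikbahori) add -ori.
So zasovih → zasovihori.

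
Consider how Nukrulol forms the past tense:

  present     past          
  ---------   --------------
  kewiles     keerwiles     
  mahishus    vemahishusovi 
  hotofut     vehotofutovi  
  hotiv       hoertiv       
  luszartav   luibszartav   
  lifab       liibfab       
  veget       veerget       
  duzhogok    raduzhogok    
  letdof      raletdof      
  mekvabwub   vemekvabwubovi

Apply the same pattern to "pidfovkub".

vepidfovkubovi

mekvabwub and lifab both end in -b yet inflect differently (vemekvabwubovi, liibfab), so the final letter is not what conditions the rule; the last vowel is.
"pidfovkub" has last vowel 'u'. The stems whose last vowel is 'u' (hotofut → vehotofutovi, mekvabwub → vemekvabwubovi, mahishus → vemahishusovi) add ve- … -ovi around the stem.
So pidfovkub → vepidfovkubovi.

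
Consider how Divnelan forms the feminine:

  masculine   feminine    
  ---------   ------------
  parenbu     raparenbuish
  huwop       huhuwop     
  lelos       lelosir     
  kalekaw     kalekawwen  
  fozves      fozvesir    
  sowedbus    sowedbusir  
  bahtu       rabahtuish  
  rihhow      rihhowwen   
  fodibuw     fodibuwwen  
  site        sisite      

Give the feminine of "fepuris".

fepurisir

"fepuris" ends in -s. The stems ending in -s (fozves → fozvesir, sowedbus → sowedbusir, lelos → lelosir) add -ir.
The other patterns: stems ending in -u add ra- … -ish around the stem; stems ending in -w double the final consonant and add -en; stems ending in -e or -p repeat the first consonant+vowel as a prefix.
So fepuris → fepurisir.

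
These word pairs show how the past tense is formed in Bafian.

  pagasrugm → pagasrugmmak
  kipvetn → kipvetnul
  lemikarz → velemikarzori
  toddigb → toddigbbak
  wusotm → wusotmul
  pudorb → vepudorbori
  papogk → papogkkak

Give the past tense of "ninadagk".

pudorb and toddigb both end in -b yet inflect differently (vepudorbori, toddigbbak), so the final letter is not what conditions the rule; the second-to-last letter is.
"ninadagk" has second-to-last letter 'g'. The stems whose second-to-last letter is 'g' (toddigb → toddigbbak, pagasrugm → pagasrugmmak, papogk → papogkkak) double the final consonant and add -ak.
The other patterns: stems whose second-to-last letter is 'r' add ve- … -ori around the stem; stems whose second-to-last letter is 't' add -ul.
So ninadagk → ninadagkkak.

ninadagkkak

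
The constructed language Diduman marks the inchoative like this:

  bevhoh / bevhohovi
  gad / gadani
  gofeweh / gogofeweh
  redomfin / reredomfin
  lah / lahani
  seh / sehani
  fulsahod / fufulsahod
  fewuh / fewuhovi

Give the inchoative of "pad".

lah and fewuh both end in -h yet inflect differently (lahani, fewuhovi), so the final letter is not what conditions the rule; the number of vowels is.
"pad" has 1 vowel. The stems with 1 vowel (gad → gadani, lah → lahani, seh → sehani) add -ani.
So pad → padani.

padani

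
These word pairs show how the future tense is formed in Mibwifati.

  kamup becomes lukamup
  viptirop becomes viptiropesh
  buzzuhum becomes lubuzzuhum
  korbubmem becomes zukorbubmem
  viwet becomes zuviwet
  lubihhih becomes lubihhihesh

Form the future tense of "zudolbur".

luzudolbur

kamup and viptirop both end in -p yet inflect differently (lukamup, viptiropesh), so the final letter is not what conditions the rule; the last vowel is.
"zudolbur" has last vowel 'u'. The stems whose last vowel is 'u' (kamup → lukamup, buzzuhum → lubuzzuhum) add the prefix lu-.
The other patterns: stems whose last vowel is 'i' or 'o' add -esh; stems whose last vowel is 'e' add the prefix zu-.
So zudolbur → luzudolbur.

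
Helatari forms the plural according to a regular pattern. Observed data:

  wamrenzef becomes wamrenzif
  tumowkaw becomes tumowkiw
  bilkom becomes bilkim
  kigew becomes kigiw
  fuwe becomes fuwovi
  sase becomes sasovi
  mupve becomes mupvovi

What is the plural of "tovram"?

"tovram" ends in a consonant. The stems ending in a consonant (wamrenzef → wamrenzif, tumowkaw → tumowkiw, bilkom → bilkim) change the last vowel to 'i'.
The other pattern: stems ending in a vowel drop the final letter and add -ovi.
So tovram → tovrim.

tovrim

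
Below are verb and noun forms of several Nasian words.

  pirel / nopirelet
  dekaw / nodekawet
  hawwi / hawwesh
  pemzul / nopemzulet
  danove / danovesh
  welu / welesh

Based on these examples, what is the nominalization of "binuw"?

nobinuwet

pirel and danove both have last vowel 'e' yet inflect differently (nopirelet, danovesh), so the last vowel is not what conditions the rule; whether the stem ends in a vowel or a consonant is.
"binuw" ends in a consonant. The stems ending in a consonant (pirel → nopirelet, dekaw → nodekawet, pemzul → nopemzulet) add no- … -et around the stem.
So binuw → nobinuwet.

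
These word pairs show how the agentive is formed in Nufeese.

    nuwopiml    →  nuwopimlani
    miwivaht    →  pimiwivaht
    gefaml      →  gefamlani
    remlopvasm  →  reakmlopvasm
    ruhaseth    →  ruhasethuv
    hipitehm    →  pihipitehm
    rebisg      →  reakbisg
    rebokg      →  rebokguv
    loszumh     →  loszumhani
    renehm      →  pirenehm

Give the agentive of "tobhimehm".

pitobhimehm

remlopvasm and hipitehm both end in -m yet inflect differently (reakmlopvasm, pihipitehm), so the final letter is not what conditions the rule; the second-to-last letter is.
"tobhimehm" has second-to-last letter 'h'. The stems whose second-to-last letter is 'h' (miwivaht → pimiwivaht, hipitehm → pihipitehm, renehm → pirenehm) add the prefix pi-.
So tobhimehm → pitobhimehm.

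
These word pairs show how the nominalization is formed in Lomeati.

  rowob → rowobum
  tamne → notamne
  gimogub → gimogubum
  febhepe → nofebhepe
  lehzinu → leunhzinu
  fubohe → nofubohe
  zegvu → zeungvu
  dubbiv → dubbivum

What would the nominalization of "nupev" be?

nupevum

lehzinu and gimogub both have last vowel 'u' yet inflect differently (leunhzinu, gimogubum), so the last vowel is not what conditions the rule; the final letter is.
"nupev" ends in -v. The one such stem in the data (dubbiv → dubbivum) adds -um, so the same rule applies.
The other patterns: stems ending in -e add the prefix no-; stems ending in -u insert -un- after the first vowel.
So nupev → nupevum.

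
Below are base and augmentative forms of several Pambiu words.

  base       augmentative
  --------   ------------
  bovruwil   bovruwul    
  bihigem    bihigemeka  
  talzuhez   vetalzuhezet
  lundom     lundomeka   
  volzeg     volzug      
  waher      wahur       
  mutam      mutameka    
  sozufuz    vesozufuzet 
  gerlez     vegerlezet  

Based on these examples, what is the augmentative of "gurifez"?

bihigem and gerlez both have last vowel 'e' yet inflect differently (bihigemeka, vegerlezet), so the last vowel is not what conditions the rule; the final letter is.
"gurifez" ends in -z. The stems ending in -z (gerlez → vegerlezet, talzuhez → vetalzuhezet, sozufuz → vesozufuzet) add ve- … -et around the stem.
The other patterns: stems ending in -m add -eka; stems ending in -g, -l or -r change the last vowel to 'u'.
So gurifez → vegurifezet.

vegurifezet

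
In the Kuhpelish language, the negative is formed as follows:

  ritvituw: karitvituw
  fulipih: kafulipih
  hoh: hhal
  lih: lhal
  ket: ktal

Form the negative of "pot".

fulipih and lih both end in -h yet inflect differently (kafulipih, lhal), so the final letter is not what conditions the rule; the number of vowels is.
"pot" has 1 vowel. The stems with 1 vowel (lih → lhal, ket → ktal, hoh → hhal) delete the last vowel and add -al.
The other pattern: stems with 3 vowels add the prefix ka-.
So pot → ptal.

ptal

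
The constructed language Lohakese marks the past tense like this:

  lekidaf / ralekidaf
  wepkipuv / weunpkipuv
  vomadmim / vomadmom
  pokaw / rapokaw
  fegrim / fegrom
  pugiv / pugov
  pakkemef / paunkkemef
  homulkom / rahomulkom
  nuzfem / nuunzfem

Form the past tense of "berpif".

"berpif" has last vowel 'i'. The stems whose last vowel is 'i' (vomadmim → vomadmom, fegrim → fegrom, pugiv → pugov) change the last vowel to 'o'.
So berpif → berpof.

berpof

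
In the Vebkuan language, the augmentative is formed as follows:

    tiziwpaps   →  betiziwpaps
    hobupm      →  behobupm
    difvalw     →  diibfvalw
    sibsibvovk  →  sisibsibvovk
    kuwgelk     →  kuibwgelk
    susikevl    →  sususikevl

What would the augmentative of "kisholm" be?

kiibsholm

"kisholm" has second-to-last letter 'l'. The stems whose second-to-last letter is 'l' (kuwgelk → kuibwgelk, difvalw → diibfvalw) insert -ib- after the first vowel.
The other patterns: stems whose second-to-last letter is 'p' add the prefix be-; stems whose second-to-last letter is 'v' repeat the first consonant+vowel as a prefix.
So kisholm → kiibsholm.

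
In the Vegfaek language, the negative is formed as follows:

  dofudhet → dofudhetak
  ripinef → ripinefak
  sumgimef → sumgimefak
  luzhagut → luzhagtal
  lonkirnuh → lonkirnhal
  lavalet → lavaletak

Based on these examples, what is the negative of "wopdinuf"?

wopdinfal

dofudhet and luzhagut both end in -t yet inflect differently (dofudhetak, luzhagtal), so the final letter is not what conditions the rule; the last vowel is.
"wopdinuf" has last vowel 'u'. The stems whose last vowel is 'u' (lonkirnuh → lonkirnhal, luzhagut → luzhagtal) delete the last vowel and add -al.
So wopdinuf → wopdinfal.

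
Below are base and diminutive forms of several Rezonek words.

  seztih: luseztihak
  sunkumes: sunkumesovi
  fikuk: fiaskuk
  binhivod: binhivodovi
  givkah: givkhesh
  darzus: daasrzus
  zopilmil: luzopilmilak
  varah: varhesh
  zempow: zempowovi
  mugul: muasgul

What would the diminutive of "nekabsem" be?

nekabsemovi

zopilmil and mugul both end in -l yet inflect differently (luzopilmilak, muasgul), so the final letter is not what conditions the rule; the last vowel is.
"nekabsem" has last vowel 'e'. The one such stem in the data (sunkumes → sunkumesovi) adds -ovi, so the same rule applies.
The other patterns: stems whose last vowel is 'i' add lu- … -ak around the stem; stems whose last vowel is 'u' insert -as- after the first vowel; stems whose last vowel is 'a' delete the last vowel and add -esh.
So nekabsem → nekabsemovi.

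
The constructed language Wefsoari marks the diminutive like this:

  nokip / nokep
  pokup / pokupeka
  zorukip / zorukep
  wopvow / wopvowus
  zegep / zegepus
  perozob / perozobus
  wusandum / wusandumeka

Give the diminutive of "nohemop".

pokup and zegep both end in -p yet inflect differently (pokupeka, zegepus), so the final letter is not what conditions the rule; the last vowel is.
"nohemop" has last vowel 'o'. The stems whose last vowel is 'o' (wopvow → wopvowus, perozob → perozobus) add -us.
The other patterns: stems whose last vowel is 'u' add -eka; stems whose last vowel is 'i' change the last vowel to 'e'.
So nohemop → nohemopus.

nohemopus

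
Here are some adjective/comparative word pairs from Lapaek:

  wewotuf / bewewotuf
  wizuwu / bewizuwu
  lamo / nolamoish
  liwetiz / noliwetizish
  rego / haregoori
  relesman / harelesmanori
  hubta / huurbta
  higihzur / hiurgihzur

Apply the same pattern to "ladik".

lamo and rego both end in -o yet inflect differently (nolamoish, haregoori), so the final letter is not what conditions the rule; the first letter is.
"ladik" begins with l-. The stems beginning with l- (lamo → nolamoish, liwetiz → noliwetizish) add no- … -ish around the stem.
The other patterns: stems beginning with w- add the prefix be-; stems beginning with r- add ha- … -ori around the stem; stems beginning with h- insert -ur- after the first vowel.
So ladik → noladikish.

noladikish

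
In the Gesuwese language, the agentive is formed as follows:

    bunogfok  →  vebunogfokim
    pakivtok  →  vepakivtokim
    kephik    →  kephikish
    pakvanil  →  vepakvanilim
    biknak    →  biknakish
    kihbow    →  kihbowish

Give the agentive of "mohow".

mohowish

kephik and pakivtok both end in -k yet inflect differently (kephikish, vepakivtokim), so the final letter is not what conditions the rule; the number of vowels is.
"mohow" has 2 vowels. The stems with 2 vowels (kihbow → kihbowish, kephik → kephikish, biknak → biknakish) add -ish.
So mohow → mohowish.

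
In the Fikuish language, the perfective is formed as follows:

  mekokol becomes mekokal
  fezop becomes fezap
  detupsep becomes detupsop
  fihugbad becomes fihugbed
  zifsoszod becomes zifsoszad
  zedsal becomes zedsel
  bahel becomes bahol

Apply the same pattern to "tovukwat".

tovukwet

fihugbad and zifsoszod both end in -d yet inflect differently (fihugbed, zifsoszad), so the final letter is not what conditions the rule; the last vowel is.
"tovukwat" has last vowel 'a'. The stems whose last vowel is 'a' (zedsal → zedsel, fihugbad → fihugbed) change the last vowel to 'e'.
So tovukwat → tovukwet.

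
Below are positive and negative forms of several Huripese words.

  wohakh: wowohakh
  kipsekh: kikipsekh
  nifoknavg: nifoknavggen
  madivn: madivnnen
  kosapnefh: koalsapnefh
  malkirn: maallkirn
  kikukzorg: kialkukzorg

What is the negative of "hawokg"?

hahawokg

wohakh and kosapnefh both end in -h yet inflect differently (wowohakh, koalsapnefh), so the final letter is not what conditions the rule; the second-to-last letter is.
"hawokg" has second-to-last letter 'k'. The stems whose second-to-last letter is 'k' (wohakh → wowohakh, kipsekh → kikipsekh) repeat the first consonant+vowel as a prefix.
The other patterns: stems whose second-to-last letter is 'v' double the final consonant and add -en; stems whose second-to-last letter is 'f' or 'r' insert -al- after the first vowel.
So hawokg → hahawokg.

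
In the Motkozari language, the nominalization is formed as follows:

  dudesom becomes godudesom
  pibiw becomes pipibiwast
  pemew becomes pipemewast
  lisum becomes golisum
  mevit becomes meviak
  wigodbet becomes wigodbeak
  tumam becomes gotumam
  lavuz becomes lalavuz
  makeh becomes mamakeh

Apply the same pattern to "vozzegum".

pemew and wigodbet both have last vowel 'e' yet inflect differently (pipemewast, wigodbeak), so the last vowel is not what conditions the rule; the final letter is.
"vozzegum" ends in -m. The stems ending in -m (dudesom → godudesom, tumam → gotumam, lisum → golisum) add the prefix go-.
The other patterns: stems ending in -w add pi- … -ast around the stem; stems ending in -t drop the final letter and add -ak; stems ending in -h or -z repeat the first consonant+vowel as a prefix.
So vozzegum → govozzegum.

govozzegum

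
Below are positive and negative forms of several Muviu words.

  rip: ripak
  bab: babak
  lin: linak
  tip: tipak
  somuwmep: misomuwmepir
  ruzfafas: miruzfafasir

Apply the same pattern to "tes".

tesak

rip and somuwmep both end in -p yet inflect differently (ripak, misomuwmepir), so the final letter is not what conditions the rule; the number of vowels is.
"tes" has 1 vowel. The stems with 1 vowel (rip → ripak, bab → babak, lin → linak) add -ak.
The other pattern: stems with 3 vowels add mi- … -ir around the stem.
So tes → tesak.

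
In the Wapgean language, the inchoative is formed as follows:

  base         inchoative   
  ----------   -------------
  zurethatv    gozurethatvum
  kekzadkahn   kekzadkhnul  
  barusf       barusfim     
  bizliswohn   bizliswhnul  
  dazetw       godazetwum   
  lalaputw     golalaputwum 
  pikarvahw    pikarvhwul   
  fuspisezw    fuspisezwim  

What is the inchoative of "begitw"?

pikarvahw and dazetw both end in -w yet inflect differently (pikarvhwul, godazetwum), so the final letter is not what conditions the rule; the second-to-last letter is.
"begitw" has second-to-last letter 't'. The stems whose second-to-last letter is 't' (zurethatv → gozurethatvum, dazetw → godazetwum, lalaputw → golalaputwum) add go- … -um around the stem.
The other patterns: stems whose second-to-last letter is 'h' delete the last vowel and add -ul; stems whose second-to-last letter is 's' or 'z' add -im.
So begitw → gobegitwum.

gobegitwum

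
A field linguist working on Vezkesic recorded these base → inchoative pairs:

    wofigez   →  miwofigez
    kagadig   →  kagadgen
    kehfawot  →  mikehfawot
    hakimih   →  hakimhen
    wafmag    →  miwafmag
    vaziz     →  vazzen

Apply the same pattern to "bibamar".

"bibamar" has last vowel 'a'. The one such stem in the data (wafmag → miwafmag) adds the prefix mi-, so the same rule applies.
The other pattern: stems whose last vowel is 'i' delete the last vowel and add -en.
So bibamar → mibibamar.

mibibamar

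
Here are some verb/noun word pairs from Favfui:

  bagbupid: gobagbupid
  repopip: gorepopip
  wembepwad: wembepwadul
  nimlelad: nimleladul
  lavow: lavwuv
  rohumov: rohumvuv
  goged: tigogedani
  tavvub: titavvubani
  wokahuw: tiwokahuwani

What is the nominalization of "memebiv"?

bagbupid and wembepwad both end in -d yet inflect differently (gobagbupid, wembepwadul), so the final letter is not what conditions the rule; the last vowel is.
"memebiv" has last vowel 'i'. The stems whose last vowel is 'i' (bagbupid → gobagbupid, repopip → gorepopip) add the prefix go-.
The other patterns: stems whose last vowel is 'a' add -ul; stems whose last vowel is 'o' delete the last vowel and add -uv; stems whose last vowel is 'e' or 'u' add ti- … -ani around the stem.
So memebiv → gomemebiv.

gomemebiv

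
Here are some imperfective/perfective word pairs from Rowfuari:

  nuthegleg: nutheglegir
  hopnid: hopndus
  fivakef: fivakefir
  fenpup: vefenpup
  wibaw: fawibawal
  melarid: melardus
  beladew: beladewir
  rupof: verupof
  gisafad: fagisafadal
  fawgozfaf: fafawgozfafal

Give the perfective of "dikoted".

dikotedir

gisafad and melarid both end in -d yet inflect differently (fagisafadal, melardus), so the final letter is not what conditions the rule; the last vowel is.
"dikoted" has last vowel 'e'. The stems whose last vowel is 'e' (beladew → beladewir, fivakef → fivakefir, nuthegleg → nutheglegir) add -ir.
The other patterns: stems whose last vowel is 'a' add fa- … -al around the stem; stems whose last vowel is 'i' delete the last vowel and add -us; stems whose last vowel is 'o' or 'u' add the prefix ve-.
So dikoted → dikotedir.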